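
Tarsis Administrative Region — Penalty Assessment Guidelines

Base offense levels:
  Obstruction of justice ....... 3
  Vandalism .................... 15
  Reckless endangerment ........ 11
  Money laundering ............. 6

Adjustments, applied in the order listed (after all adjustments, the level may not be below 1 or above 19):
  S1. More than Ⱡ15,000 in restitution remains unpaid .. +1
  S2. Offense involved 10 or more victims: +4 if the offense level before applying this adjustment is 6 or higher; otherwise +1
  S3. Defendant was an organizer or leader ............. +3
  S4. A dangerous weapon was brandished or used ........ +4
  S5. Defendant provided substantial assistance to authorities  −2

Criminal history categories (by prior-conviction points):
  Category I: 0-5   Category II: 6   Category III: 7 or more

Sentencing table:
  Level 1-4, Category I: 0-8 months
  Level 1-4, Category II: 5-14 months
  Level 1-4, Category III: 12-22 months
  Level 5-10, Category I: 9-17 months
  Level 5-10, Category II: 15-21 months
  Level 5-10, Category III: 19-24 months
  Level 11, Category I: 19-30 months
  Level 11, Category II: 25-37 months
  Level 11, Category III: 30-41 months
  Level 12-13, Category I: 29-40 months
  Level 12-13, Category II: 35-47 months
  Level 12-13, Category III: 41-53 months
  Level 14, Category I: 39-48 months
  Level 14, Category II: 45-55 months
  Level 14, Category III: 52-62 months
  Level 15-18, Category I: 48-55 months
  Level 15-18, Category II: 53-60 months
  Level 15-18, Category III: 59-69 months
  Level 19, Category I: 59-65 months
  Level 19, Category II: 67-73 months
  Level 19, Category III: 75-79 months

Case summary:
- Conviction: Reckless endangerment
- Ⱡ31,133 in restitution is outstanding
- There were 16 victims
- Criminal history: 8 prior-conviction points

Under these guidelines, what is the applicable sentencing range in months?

Base offense level for reckless endangerment: 11.
S1 applies: 11 + 1 = 12.
S2 applies (level before this adjustment is 12 ≥ 6, so +4): 12 + 4 = 16.
S3 does not apply.
S4 does not apply.
S5 does not apply.
Final offense level: 16.
Criminal history: 8 prior points → Category III (7+).
Level 16 falls in the 15-18 band.
Grid: Level 15-18 × Category III = 59-69 months.

59-69 months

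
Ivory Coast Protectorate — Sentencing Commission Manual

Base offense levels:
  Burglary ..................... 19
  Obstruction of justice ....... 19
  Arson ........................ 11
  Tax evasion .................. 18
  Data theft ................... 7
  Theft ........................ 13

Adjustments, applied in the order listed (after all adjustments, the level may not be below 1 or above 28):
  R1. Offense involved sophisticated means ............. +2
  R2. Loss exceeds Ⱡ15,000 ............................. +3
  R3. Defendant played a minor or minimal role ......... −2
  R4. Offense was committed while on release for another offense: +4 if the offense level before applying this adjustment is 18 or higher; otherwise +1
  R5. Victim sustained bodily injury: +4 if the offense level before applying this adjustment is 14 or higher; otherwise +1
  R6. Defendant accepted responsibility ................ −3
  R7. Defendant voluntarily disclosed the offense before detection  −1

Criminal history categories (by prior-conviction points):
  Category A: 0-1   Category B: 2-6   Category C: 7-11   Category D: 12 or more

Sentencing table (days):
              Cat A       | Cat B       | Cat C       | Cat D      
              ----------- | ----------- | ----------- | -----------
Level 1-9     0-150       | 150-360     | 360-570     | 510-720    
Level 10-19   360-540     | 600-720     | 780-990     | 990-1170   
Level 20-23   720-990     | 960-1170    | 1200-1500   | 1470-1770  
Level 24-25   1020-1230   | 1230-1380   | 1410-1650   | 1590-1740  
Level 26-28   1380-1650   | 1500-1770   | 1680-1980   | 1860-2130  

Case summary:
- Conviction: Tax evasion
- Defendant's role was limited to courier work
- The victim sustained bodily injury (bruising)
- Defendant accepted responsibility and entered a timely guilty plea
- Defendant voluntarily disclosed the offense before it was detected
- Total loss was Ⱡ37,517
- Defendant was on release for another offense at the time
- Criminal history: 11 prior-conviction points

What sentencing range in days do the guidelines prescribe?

1200-1500 days

Base offense level for tax evasion: 18.
R2 applies: 18 + 3 = 21.
R3 applies: 21 − 2 = 19.
R4 applies (level before this adjustment is 19 ≥ 18, so +4): 19 + 4 = 23.
R5 applies (level before this adjustment is 23 ≥ 14, so +4): 23 + 4 = 27.
R6 applies: 27 − 3 = 24.
R7 applies: 24 − 1 = 23.
Final offense level: 23.
Criminal history: 11 prior points → Category C (7-11).
Level 23 falls in the 20-23 band.
Grid: Level 20-23 × Category C = 1200-1500 days.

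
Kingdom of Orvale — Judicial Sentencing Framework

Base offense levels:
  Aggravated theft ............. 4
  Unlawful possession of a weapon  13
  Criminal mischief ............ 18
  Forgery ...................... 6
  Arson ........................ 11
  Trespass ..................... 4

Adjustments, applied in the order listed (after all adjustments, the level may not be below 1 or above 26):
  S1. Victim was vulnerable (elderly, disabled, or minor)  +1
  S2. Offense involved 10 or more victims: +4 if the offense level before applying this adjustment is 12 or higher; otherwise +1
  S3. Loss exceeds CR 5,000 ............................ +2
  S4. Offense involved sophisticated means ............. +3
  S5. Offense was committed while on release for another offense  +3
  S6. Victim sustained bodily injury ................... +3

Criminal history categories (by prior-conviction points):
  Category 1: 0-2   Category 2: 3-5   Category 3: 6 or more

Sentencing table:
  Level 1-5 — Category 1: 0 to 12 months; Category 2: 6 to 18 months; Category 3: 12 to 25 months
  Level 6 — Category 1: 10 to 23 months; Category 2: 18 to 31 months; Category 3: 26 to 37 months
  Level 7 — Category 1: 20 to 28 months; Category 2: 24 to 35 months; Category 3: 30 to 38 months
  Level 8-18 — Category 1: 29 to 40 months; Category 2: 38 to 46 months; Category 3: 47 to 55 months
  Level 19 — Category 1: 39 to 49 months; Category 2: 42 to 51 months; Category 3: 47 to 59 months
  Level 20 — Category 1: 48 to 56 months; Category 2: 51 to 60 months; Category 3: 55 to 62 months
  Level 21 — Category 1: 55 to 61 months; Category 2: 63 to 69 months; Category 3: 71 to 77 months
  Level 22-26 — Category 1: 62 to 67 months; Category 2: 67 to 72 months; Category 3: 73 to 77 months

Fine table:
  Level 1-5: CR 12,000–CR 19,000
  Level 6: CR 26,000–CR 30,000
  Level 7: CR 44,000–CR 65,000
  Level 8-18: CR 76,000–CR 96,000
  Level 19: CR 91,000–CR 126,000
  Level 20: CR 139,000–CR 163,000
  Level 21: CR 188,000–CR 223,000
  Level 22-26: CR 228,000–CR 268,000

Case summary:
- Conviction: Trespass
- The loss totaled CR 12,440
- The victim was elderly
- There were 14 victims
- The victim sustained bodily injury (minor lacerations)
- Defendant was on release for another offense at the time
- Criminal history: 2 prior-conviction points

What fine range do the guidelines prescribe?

CR 76,000–CR 96,000

Base offense level for trespass: 4.
S1 applies: 4 + 1 = 5.
S2 applies (level before this adjustment is 5 < 12, so +1): 5 + 1 = 6.
S3 applies: 6 + 2 = 8.
S5 applies: 8 + 3 = 11.
S6 applies: 11 + 3 = 14.
Final offense level: 14.
Level 14 falls in the 8-18 band.
Fine table: Level 8-18 → CR 76,000–CR 96,000.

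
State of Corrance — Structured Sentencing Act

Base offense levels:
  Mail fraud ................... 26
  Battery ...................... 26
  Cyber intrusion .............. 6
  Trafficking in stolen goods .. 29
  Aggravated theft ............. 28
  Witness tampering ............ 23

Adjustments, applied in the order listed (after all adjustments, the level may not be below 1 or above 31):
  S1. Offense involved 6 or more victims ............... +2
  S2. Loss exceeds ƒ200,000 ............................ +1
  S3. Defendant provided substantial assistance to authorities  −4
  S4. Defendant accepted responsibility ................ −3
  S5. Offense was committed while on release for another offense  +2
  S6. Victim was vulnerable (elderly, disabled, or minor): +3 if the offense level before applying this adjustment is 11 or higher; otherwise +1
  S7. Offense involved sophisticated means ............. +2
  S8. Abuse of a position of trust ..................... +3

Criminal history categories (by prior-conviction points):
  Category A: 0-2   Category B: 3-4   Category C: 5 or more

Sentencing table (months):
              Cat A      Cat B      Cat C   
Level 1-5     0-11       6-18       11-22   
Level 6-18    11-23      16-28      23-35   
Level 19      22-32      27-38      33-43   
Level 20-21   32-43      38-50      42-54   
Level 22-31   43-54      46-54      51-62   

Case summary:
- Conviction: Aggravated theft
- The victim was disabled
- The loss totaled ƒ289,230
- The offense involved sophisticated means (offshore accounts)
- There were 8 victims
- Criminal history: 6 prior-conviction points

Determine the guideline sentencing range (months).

Base offense level for aggravated theft: 28.
S1 applies: 28 + 2 = 30.
S2 applies: 30 + 1 = 31.
S3 does not apply.
S4 does not apply.
S5 does not apply.
S6 applies (level before this adjustment is 31 ≥ 11, so +3): 31 + 3 = 34.
S7 applies: 34 + 2 = 36.
Level 36 exceeds the maximum of 31; capped at 31.
Final offense level: 31.
Criminal history: 6 prior points → Category C (5+).
Level 31 falls in the 22-31 band.
Grid: Level 22-31 × Category C = 51-62 months.

51-62 months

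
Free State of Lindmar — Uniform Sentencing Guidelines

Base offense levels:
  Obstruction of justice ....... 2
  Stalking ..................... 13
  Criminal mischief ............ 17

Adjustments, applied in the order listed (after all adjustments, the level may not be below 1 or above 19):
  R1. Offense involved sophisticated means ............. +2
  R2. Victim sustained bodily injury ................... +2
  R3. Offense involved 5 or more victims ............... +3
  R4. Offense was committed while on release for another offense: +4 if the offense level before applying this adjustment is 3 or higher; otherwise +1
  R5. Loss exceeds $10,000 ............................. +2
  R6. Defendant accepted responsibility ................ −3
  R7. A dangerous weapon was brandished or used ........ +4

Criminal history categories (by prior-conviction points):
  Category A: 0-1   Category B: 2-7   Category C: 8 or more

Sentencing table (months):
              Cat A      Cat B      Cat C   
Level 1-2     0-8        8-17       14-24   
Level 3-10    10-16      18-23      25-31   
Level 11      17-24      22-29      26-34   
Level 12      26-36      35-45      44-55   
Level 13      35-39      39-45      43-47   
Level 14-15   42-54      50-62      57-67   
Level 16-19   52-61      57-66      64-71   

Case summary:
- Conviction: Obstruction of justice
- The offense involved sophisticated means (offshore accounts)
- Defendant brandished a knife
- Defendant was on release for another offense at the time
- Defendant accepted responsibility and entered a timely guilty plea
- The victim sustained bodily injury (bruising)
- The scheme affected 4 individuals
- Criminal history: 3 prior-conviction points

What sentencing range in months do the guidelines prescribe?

Base offense level for obstruction of justice: 2.
R1 applies: 2 + 2 = 4.
R2 applies: 4 + 2 = 6.
R4 applies (level before this adjustment is 6 ≥ 3, so +4): 6 + 4 = 10.
R5 does not apply.
R6 applies: 10 − 3 = 7.
R7 applies: 7 + 4 = 11.
Final offense level: 11.
Criminal history: 3 prior points → Category B (2-7).
Level 11 falls in the 11 band.
Grid: Level 11 × Category B = 22-29 months.

22-29 months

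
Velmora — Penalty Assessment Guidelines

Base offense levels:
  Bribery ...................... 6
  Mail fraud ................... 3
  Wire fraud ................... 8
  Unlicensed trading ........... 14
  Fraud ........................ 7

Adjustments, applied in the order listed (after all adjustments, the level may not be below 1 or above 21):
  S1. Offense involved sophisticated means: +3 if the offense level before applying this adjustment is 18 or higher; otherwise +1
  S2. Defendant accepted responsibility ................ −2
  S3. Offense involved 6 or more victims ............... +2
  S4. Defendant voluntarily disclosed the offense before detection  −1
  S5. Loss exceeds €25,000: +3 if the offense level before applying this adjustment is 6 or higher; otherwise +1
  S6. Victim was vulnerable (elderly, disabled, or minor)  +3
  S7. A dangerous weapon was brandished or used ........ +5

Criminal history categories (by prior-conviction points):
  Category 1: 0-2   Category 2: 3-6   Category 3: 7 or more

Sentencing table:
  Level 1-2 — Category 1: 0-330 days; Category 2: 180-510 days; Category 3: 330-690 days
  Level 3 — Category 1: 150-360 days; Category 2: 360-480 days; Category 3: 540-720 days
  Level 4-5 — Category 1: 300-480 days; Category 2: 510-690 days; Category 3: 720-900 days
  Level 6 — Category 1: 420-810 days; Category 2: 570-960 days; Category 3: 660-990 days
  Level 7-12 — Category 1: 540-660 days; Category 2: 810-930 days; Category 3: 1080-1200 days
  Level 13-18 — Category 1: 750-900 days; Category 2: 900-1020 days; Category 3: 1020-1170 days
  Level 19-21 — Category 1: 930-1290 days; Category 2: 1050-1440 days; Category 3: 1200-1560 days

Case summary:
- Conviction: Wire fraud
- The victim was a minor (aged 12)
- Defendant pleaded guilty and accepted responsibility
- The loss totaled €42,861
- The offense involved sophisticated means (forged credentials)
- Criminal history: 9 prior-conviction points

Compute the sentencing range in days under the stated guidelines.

Base offense level for wire fraud: 8.
S1 applies (level before this adjustment is 8 < 18, so +1): 8 + 1 = 9.
S2 applies: 9 − 2 = 7.
S5 applies (level before this adjustment is 7 ≥ 6, so +3): 7 + 3 = 10.
S6 applies: 10 + 3 = 13.
S7 does not apply.
Final offense level: 13.
Criminal history: 9 prior points → Category 3 (7+).
Level 13 falls in the 13-18 band.
Grid: Level 13-18 × Category 3 = 1020-1170 days.

1020-1170 days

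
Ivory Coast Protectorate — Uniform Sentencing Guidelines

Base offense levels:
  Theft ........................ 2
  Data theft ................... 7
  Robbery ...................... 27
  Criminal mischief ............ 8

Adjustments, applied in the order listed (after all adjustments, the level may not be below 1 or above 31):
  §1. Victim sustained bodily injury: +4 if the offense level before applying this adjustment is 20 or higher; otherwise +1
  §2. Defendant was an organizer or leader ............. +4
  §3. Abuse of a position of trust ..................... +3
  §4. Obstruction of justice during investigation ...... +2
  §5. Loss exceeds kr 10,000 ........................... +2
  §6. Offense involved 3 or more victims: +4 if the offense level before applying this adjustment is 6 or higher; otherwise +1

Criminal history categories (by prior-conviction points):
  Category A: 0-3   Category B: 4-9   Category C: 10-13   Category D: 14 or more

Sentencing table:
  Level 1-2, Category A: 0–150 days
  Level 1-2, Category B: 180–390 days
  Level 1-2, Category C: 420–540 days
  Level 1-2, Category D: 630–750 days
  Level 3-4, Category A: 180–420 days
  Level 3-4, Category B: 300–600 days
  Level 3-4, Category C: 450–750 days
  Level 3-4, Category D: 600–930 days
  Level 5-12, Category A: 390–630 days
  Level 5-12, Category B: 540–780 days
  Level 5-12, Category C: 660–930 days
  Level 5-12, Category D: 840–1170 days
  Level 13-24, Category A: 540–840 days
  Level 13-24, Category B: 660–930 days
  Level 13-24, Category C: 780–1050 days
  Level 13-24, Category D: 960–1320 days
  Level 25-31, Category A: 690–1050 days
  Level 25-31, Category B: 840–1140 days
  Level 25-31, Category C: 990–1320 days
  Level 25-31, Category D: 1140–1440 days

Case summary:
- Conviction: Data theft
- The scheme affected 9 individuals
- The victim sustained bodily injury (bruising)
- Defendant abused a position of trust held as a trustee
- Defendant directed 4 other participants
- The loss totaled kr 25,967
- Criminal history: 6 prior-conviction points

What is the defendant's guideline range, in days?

Base offense level for data theft: 7.
§1 applies (level before this adjustment is 7 < 20, so +1): 7 + 1 = 8.
§2 applies: 8 + 4 = 12.
§3 applies: 12 + 3 = 15.
§5 applies: 15 + 2 = 17.
§6 applies (level before this adjustment is 17 ≥ 6, so +4): 17 + 4 = 21.
Final offense level: 21.
Criminal history: 6 prior points → Category B (4-9).
Level 21 falls in the 13-24 band.
Grid: Level 13-24 × Category B = 660-930 days.

660-930 days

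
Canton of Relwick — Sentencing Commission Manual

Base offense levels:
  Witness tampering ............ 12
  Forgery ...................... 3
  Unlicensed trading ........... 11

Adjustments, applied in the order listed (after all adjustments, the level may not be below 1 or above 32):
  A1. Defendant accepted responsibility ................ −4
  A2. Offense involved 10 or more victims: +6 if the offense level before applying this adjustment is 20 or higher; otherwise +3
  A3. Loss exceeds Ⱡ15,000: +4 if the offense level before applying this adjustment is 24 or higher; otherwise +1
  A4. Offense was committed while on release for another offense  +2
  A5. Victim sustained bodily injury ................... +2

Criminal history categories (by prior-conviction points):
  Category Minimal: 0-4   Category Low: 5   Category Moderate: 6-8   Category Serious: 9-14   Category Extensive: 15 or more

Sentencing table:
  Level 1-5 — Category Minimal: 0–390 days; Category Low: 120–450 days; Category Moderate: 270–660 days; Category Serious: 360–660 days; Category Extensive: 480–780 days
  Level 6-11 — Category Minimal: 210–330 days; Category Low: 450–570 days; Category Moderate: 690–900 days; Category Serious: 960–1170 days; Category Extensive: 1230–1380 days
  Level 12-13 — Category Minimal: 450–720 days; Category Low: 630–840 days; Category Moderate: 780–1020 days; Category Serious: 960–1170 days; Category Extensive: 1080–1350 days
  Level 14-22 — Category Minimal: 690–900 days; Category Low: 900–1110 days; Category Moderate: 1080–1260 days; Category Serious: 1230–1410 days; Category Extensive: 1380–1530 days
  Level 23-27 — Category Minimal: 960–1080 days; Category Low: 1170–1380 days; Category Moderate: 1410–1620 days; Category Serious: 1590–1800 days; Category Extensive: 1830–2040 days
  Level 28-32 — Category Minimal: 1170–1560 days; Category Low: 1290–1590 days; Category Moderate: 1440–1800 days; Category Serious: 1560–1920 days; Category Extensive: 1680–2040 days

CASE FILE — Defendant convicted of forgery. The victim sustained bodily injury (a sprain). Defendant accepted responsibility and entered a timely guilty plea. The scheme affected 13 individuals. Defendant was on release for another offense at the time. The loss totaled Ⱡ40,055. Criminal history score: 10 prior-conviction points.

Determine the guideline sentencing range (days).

Base offense level for forgery: 3.
A1 applies: 3 − 4 = -1.
A2 applies (level before this adjustment is -1 < 20, so +3): -1 + 3 = 2.
A3 applies (level before this adjustment is 2 < 24, so +1): 2 + 1 = 3.
A4 applies: 3 + 2 = 5.
A5 applies: 5 + 2 = 7.
Final offense level: 7.
Criminal history: 10 prior points → Category Serious (9-14).
Level 7 falls in the 6-11 band.
Grid: Level 6-11 × Category Serious = 960-1170 days.

960-1170 days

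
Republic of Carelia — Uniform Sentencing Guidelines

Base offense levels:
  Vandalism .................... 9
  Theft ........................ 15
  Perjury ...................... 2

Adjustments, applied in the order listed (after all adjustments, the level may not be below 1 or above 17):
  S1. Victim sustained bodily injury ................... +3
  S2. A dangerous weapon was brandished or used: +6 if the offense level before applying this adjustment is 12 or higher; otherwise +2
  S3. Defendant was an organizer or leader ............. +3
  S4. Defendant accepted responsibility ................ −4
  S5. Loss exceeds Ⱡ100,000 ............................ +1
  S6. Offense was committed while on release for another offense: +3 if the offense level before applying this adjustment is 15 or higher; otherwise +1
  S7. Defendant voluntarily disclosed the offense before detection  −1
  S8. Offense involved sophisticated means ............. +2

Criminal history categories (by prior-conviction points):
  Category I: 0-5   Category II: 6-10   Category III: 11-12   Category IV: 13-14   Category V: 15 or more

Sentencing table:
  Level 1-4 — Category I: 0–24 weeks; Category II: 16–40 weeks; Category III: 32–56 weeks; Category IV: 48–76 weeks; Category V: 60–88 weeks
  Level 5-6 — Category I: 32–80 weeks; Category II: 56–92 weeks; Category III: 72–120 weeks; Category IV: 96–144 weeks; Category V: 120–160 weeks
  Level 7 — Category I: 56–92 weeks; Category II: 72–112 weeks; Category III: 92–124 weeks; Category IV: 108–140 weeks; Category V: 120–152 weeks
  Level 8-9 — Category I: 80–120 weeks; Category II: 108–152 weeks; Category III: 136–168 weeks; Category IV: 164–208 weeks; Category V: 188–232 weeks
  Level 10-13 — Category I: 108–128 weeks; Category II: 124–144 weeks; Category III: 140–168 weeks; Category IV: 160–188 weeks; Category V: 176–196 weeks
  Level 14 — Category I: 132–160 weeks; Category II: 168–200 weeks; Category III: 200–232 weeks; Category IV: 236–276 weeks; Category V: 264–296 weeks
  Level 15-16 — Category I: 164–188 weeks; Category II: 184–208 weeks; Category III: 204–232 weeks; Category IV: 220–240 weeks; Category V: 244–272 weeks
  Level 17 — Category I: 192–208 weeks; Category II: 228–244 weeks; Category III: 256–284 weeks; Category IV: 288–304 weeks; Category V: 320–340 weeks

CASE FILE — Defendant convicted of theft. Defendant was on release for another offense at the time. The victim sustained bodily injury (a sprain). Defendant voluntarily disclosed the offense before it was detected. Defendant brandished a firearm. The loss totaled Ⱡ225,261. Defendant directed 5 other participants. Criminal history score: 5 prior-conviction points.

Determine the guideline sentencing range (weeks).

Base offense level for theft: 15.
S1 applies: 15 + 3 = 18.
S2 applies (level before this adjustment is 18 ≥ 12, so +6): 18 + 6 = 24.
S3 applies: 24 + 3 = 27.
S5 applies: 27 + 1 = 28.
S6 applies (level before this adjustment is 28 ≥ 15, so +3): 28 + 3 = 31.
S7 applies: 31 − 1 = 30.
S8 does not apply.
Level 30 exceeds the maximum of 17; capped at 17.
Final offense level: 17.
Criminal history: 5 prior points → Category I (0-5).
Level 17 falls in the 17 band.
Grid: Level 17 × Category I = 192-208 weeks.

192-208 weeks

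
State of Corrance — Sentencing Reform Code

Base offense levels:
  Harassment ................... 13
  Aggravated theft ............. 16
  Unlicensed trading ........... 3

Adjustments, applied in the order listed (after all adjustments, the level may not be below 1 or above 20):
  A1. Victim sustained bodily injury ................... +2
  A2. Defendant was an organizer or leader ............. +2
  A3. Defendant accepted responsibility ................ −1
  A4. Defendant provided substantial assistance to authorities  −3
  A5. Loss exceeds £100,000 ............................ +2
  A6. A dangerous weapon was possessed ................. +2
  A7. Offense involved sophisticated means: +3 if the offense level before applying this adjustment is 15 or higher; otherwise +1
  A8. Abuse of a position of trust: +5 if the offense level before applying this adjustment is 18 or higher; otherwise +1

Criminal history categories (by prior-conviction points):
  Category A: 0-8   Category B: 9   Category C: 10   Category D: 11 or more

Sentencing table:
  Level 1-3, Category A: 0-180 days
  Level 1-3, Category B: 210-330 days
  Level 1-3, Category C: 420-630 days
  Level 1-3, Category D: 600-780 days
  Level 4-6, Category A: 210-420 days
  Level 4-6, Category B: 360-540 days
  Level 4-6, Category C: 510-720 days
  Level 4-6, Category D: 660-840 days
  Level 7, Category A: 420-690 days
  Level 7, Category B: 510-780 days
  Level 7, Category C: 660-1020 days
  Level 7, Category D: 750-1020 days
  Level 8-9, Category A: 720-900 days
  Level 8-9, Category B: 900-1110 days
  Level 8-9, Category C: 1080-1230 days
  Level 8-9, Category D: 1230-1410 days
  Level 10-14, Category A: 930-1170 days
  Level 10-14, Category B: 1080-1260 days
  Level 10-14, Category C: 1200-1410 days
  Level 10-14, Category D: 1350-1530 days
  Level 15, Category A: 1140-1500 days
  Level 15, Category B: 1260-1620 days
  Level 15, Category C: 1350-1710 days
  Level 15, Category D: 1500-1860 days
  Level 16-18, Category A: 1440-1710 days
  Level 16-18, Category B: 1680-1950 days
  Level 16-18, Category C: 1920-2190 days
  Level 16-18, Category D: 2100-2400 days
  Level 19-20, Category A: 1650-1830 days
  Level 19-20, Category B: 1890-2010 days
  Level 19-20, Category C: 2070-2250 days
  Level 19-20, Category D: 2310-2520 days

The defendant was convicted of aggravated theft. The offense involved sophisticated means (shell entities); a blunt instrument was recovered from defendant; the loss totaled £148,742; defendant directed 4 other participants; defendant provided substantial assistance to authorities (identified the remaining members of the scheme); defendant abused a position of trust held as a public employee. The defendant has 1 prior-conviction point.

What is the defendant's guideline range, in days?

1650-1830 days

Base offense level for aggravated theft: 16.
A1 does not apply.
A2 applies: 16 + 2 = 18.
A4 applies: 18 − 3 = 15.
A5 applies: 15 + 2 = 17.
A6 applies: 17 + 2 = 19.
A7 applies (level before this adjustment is 19 ≥ 15, so +3): 19 + 3 = 22.
A8 applies (level before this adjustment is 22 ≥ 18, so +5): 22 + 5 = 27.
Level 27 exceeds the maximum of 20; capped at 20.
Final offense level: 20.
Criminal history: 1 prior point → Category A (0-8).
Level 20 falls in the 19-20 band.
Grid: Level 19-20 × Category A = 1650-1830 days.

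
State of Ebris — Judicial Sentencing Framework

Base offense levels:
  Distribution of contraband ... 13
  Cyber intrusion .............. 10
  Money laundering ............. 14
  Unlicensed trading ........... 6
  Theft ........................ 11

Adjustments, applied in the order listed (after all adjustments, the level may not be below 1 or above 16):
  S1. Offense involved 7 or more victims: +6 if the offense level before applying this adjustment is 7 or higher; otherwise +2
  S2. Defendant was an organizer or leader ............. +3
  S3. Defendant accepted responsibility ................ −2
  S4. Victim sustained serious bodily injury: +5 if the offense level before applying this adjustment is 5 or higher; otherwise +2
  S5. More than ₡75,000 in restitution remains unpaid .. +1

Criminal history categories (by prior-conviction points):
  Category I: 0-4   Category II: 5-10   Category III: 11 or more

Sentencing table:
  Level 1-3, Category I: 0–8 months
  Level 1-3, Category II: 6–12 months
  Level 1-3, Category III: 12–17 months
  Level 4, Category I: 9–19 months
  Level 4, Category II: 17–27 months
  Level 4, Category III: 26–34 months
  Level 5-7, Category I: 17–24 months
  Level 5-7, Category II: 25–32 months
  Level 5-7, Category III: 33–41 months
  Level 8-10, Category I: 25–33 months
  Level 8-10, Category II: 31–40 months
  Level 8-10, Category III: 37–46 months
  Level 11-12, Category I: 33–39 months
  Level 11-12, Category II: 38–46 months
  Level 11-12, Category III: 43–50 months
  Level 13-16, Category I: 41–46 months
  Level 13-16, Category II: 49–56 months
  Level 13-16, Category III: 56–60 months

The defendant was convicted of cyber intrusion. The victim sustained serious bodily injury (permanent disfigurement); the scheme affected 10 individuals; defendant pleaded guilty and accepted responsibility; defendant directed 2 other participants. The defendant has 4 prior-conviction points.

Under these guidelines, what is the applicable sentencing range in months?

41-46 months

Base offense level for cyber intrusion: 10.
S1 applies (level before this adjustment is 10 ≥ 7, so +6): 10 + 6 = 16.
S2 applies: 16 + 3 = 19.
S3 applies: 19 − 2 = 17.
S4 applies (level before this adjustment is 17 ≥ 5, so +5): 17 + 5 = 22.
Level 22 exceeds the maximum of 16; capped at 16.
Final offense level: 16.
Criminal history: 4 prior points → Category I (0-4).
Level 16 falls in the 13-16 band.
Grid: Level 13-16 × Category I = 41-46 months.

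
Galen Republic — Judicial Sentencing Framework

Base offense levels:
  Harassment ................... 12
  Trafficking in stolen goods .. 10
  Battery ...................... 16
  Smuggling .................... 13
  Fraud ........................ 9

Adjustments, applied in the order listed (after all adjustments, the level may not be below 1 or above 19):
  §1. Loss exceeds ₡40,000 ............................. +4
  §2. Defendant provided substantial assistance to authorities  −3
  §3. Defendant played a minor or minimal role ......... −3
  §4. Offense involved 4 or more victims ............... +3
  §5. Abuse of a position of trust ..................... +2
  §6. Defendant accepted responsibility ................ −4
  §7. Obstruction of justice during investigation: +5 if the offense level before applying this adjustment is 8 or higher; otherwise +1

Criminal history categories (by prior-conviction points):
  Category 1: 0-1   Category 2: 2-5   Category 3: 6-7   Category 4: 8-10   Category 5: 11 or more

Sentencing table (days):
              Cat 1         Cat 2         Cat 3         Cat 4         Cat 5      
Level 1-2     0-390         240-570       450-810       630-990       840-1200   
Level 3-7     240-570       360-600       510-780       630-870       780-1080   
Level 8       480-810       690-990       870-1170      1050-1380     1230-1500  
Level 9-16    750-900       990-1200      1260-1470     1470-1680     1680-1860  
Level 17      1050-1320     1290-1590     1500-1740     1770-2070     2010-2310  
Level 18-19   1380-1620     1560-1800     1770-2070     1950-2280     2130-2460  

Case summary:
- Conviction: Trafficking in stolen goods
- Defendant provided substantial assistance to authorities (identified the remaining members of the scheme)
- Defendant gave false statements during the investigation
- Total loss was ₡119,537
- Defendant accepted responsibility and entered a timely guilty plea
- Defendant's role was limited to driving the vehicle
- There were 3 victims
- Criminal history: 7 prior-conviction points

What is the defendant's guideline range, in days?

510-780 days

Base offense level for trafficking in stolen goods: 10.
§1 applies: 10 + 4 = 14.
§2 applies: 14 − 3 = 11.
§3 applies: 11 − 3 = 8.
§4 does not apply.
§5 does not apply.
§6 applies: 8 − 4 = 4.
§7 applies (level before this adjustment is 4 < 8, so +1): 4 + 1 = 5.
Final offense level: 5.
Criminal history: 7 prior points → Category 3 (6-7).
Level 5 falls in the 3-7 band.
Grid: Level 3-7 × Category 3 = 510-780 days.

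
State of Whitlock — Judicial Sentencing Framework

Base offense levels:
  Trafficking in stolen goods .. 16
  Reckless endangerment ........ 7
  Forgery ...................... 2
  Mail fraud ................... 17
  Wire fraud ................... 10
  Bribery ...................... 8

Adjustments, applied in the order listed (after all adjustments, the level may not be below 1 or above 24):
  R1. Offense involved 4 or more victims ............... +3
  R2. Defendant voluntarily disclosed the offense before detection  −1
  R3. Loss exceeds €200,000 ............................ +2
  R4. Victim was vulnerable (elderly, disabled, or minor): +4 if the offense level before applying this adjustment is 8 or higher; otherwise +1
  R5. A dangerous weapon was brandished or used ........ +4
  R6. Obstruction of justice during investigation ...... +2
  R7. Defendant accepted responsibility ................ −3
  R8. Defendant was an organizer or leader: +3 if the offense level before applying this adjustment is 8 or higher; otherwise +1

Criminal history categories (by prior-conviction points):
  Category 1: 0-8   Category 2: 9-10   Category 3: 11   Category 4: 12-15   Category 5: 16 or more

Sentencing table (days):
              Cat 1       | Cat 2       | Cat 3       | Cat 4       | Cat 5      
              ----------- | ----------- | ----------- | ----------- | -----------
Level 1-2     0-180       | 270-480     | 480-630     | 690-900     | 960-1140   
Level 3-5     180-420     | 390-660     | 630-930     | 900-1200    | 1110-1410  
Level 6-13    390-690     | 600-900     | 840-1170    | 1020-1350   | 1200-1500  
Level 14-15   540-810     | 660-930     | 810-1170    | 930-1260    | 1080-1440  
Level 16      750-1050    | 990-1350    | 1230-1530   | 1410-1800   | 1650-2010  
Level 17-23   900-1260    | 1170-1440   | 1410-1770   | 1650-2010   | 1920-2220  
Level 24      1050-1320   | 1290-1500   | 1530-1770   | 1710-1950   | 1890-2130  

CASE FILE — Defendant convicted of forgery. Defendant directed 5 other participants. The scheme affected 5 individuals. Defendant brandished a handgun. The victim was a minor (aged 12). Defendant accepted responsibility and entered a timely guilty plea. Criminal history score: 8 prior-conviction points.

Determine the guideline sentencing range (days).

Base offense level for forgery: 2.
R1 applies: 2 + 3 = 5.
R4 applies (level before this adjustment is 5 < 8, so +1): 5 + 1 = 6.
R5 applies: 6 + 4 = 10.
R6 does not apply.
R7 applies: 10 − 3 = 7.
R8 applies (level before this adjustment is 7 < 8, so +1): 7 + 1 = 8.
Final offense level: 8.
Criminal history: 8 prior points → Category 1 (0-8).
Level 8 falls in the 6-13 band.
Grid: Level 6-13 × Category 1 = 390-690 days.

390-690 days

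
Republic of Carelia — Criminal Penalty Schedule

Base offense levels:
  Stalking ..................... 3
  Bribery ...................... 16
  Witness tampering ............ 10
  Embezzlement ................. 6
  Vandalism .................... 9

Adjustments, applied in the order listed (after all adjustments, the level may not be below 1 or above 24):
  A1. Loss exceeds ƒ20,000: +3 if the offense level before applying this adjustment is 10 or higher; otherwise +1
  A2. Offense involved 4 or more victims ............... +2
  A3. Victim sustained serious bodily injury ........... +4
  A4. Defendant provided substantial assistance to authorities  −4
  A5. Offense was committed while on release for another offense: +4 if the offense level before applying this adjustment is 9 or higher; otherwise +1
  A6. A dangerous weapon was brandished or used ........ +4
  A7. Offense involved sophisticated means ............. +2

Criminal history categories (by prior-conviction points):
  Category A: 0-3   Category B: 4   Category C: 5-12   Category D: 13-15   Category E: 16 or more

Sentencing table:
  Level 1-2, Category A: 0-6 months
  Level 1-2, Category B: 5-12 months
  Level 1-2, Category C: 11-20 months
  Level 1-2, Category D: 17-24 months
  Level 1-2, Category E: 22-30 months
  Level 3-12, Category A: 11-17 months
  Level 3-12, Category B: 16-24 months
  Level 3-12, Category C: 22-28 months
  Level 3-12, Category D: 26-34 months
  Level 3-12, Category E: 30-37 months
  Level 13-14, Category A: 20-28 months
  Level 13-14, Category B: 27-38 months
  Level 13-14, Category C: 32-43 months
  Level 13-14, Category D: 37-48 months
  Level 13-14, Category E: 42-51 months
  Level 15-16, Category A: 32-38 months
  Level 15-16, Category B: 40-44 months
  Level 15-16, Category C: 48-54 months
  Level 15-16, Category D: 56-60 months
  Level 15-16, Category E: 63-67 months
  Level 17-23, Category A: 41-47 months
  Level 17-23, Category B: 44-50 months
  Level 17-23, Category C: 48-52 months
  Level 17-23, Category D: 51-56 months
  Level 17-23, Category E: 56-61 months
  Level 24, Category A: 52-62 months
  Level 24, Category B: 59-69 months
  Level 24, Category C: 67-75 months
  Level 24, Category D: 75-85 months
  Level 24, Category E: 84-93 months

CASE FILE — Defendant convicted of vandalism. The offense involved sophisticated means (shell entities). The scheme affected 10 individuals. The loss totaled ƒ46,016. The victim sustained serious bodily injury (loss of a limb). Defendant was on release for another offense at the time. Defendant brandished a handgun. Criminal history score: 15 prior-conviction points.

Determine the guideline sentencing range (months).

75-85 months

Base offense level for vandalism: 9.
A1 applies (level before this adjustment is 9 < 10, so +1): 9 + 1 = 10.
A2 applies: 10 + 2 = 12.
A3 applies: 12 + 4 = 16.
A4 does not apply.
A5 applies (level before this adjustment is 16 ≥ 9, so +4): 16 + 4 = 20.
A6 applies: 20 + 4 = 24.
A7 applies: 24 + 2 = 26.
Level 26 exceeds the maximum of 24; capped at 24.
Final offense level: 24.
Criminal history: 15 prior points → Category D (13-15).
Level 24 falls in the 24 band.
Grid: Level 24 × Category D = 75-85 months.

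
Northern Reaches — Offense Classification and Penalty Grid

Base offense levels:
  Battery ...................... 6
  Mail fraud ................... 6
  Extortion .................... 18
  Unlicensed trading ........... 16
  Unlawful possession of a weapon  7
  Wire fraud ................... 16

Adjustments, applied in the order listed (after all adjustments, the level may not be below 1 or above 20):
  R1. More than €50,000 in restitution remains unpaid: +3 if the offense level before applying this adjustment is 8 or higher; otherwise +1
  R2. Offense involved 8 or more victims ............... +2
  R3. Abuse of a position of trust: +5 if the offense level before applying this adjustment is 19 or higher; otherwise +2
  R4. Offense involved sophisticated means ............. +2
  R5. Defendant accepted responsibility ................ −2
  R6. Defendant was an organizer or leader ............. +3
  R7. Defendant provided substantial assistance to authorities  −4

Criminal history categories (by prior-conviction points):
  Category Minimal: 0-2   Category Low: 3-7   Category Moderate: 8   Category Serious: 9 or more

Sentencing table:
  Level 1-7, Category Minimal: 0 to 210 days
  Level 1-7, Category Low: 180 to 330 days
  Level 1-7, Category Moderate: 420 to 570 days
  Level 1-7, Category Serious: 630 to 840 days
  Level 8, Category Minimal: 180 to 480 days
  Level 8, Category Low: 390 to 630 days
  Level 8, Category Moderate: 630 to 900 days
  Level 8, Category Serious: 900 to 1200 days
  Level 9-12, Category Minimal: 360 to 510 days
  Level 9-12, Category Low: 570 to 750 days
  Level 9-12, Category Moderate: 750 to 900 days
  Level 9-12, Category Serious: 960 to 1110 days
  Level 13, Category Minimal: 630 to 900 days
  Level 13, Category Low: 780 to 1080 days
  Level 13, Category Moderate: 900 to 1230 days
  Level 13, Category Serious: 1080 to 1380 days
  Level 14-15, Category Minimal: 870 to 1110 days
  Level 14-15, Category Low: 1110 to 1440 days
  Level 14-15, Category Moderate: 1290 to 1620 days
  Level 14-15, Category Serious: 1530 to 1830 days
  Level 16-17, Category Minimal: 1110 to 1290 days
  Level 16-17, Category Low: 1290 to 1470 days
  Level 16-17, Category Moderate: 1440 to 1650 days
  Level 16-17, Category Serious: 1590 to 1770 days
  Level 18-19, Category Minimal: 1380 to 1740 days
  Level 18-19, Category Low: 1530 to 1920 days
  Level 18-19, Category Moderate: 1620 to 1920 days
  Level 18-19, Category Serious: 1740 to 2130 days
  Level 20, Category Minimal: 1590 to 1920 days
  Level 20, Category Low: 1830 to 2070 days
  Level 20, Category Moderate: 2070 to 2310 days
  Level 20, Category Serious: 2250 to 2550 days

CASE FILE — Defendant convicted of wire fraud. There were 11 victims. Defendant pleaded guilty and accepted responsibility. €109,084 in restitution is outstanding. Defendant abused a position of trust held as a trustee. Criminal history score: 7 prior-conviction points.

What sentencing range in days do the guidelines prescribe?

1830-2070 days

Base offense level for wire fraud: 16.
R1 applies (level before this adjustment is 16 ≥ 8, so +3): 16 + 3 = 19.
R2 applies: 19 + 2 = 21.
R3 applies (level before this adjustment is 21 ≥ 19, so +5): 21 + 5 = 26.
R4 does not apply.
R5 applies: 26 − 2 = 24.
R6 does not apply.
R7 does not apply.
Level 24 exceeds the maximum of 20; capped at 20.
Final offense level: 20.
Criminal history: 7 prior points → Category Low (3-7).
Level 20 falls in the 20 band.
Grid: Level 20 × Category Low = 1830-2070 days.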